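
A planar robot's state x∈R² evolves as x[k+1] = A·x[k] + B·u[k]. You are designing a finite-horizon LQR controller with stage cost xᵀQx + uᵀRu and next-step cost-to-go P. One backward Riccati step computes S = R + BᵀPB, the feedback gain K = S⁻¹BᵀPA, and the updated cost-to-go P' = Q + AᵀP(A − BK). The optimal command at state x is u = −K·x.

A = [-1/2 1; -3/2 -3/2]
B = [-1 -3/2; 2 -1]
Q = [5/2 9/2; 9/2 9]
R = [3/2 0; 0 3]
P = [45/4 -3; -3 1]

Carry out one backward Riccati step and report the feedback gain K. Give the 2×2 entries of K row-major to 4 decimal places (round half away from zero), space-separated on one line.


BᵀP = [-17.2500 5.0000; -13.8750 3.5000]
S = R + BᵀPB = [3/2 0; 0 3] + [27.2500 20.8750; 20.8750 17.3125] = [28.7500 20.8750; 20.8750 20.3125]
BᵀPA = [1.1250 -24.7500; 1.6875 -19.1250]
K = S⁻¹·BᵀPA = [-0.0835 -0.6983; 0.1689 -0.2239]
A−BK = [-0.3302 -0.0342; -1.1641 -0.3273]
AᵀP(A−BK) = [0.3714 0.0384; 0.0384 0.9350]
P' = Q + AᵀP(A−BK) = [2.8714 4.5384; 4.5384 9.9350]
tr(P') = 12.8065

-0.0835 -0.6983 0.1689 -0.2239


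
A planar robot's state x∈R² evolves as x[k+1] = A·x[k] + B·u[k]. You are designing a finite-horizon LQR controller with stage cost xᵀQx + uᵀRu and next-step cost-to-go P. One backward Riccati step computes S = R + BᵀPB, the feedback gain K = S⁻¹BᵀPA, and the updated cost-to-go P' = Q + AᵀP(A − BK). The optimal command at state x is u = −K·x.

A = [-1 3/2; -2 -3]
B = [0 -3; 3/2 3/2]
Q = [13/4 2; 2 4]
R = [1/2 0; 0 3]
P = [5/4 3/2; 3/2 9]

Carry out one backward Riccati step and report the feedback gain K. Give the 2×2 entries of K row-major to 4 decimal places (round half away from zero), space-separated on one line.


BᵀP = [2.2500 13.5000; -1.5000 9.0000]
S = R + BᵀPB = [1/2 0; 0 3] + [20.2500 13.5000; 13.5000 18.0000] = [20.7500 13.5000; 13.5000 21.0000]
BᵀPA = [-29.2500 -37.1250; -16.5000 -29.2500]
K = S⁻¹·BᵀPA = [-1.5444 -1.5178; 0.2071 -0.4172]
A−BK = [-0.3787 0.2485; 0.0059 -0.0976]
AᵀP(A−BK) = [1.4941 0.8476; 0.8476 1.7641]
P' = Q + AᵀP(A−BK) = [4.7441 2.8476; 2.8476 5.7641]
tr(P') = 10.5081

-1.5444 -1.5178 0.2071 -0.4172


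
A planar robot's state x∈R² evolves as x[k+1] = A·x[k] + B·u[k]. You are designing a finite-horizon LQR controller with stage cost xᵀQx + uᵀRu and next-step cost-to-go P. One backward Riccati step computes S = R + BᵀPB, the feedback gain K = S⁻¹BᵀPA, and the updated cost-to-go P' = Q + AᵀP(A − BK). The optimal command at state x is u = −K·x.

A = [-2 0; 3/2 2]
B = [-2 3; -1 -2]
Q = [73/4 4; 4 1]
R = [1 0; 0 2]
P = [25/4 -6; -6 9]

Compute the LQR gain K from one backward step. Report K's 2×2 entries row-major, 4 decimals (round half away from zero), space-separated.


BᵀP = [-6.5000 3.0000; 30.7500 -36.0000]
S = R + BᵀPB = [1 0; 0 2] + [10.0000 -25.5000; -25.5000 164.2500] = [11.0000 -25.5000; -25.5000 166.2500]
BᵀPA = [17.5000 6.0000; -115.5000 -72.0000]
K = S⁻¹·BᵀPA = [-0.0304 -0.7115; -0.6994 -0.5422]
A−BK = [0.0373 0.2036; 0.0707 0.2041]
AᵀP(A−BK) = [1.0013 0.8254; 0.8254 1.2295]
P' = Q + AᵀP(A−BK) = [19.2513 4.8254; 4.8254 2.2295]
tr(P') = 21.4809

-0.0304 -0.7115 -0.6994 -0.5422


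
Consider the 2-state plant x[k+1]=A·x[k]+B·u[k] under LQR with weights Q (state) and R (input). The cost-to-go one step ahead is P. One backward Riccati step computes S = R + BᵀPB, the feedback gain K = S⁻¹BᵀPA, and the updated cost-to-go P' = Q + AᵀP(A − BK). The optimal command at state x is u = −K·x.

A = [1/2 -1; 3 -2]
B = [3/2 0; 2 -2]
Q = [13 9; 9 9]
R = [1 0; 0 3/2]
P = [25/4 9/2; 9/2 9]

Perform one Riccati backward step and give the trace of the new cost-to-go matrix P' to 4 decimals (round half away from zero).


BᵀP = [18.3750 24.7500; -9.0000 -18.0000]
S = R + BᵀPB = [1 0; 0 3/2] + [77.0625 -49.5000; -49.5000 36.0000] = [78.0625 -49.5000; -49.5000 37.5000]
BᵀPA = [83.4375 -67.8750; -58.5000 45.0000]
K = S⁻¹·BᵀPA = [0.4887 -0.6661; -0.9149 0.3207]
A−BK = [-0.2331 -0.0008; 0.1928 -0.0263]
AᵀP(A−BK) = [1.7640 -0.7833; -0.7833 0.6044]
P' = Q + AᵀP(A−BK) = [14.7640 8.2167; 8.2167 9.6044]
tr(P') = 24.3684

24.3684


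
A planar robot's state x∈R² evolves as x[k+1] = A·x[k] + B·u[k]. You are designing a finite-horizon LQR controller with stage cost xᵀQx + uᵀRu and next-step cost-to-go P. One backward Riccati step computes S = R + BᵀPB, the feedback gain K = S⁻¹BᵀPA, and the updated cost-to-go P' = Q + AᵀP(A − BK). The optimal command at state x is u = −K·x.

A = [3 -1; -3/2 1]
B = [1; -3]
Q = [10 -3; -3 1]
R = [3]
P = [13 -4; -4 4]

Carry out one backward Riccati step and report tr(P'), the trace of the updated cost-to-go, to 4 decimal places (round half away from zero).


BᵀP = [25.0000 -16.0000]
S = R + BᵀPB = [3] + [73.0000] = [76.0000]
BᵀPA = [99.0000 -41.0000]
K = S⁻¹·BᵀPA = [1.3026 -0.5395]
A−BK = [1.6974 -0.4605; 2.4079 -0.6184]
AᵀP(A−BK) = [33.0395 -9.5921; -9.5921 2.8816]
P' = Q + AᵀP(A−BK) = [43.0395 -12.5921; -12.5921 3.8816]
tr(P') = 46.9211

46.9211


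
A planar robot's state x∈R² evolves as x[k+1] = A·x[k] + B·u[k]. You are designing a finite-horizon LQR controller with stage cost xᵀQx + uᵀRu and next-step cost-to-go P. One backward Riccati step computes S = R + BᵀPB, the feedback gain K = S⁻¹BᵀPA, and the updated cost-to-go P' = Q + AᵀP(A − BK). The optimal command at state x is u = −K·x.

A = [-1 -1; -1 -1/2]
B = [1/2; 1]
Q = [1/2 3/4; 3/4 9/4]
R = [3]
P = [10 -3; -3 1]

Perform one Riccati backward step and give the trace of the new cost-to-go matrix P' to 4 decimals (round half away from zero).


BᵀP = [2.0000 -0.5000]
S = R + BᵀPB = [3] + [0.5000] = [3.5000]
BᵀPA = [-1.5000 -1.7500]
K = S⁻¹·BᵀPA = [-0.4286 -0.5000]
A−BK = [-0.7857 -0.7500; -0.5714 0.0000]
AᵀP(A−BK) = [4.3571 5.2500; 5.2500 6.3750]
P' = Q + AᵀP(A−BK) = [4.8571 6.0000; 6.0000 8.6250]
tr(P') = 13.4821

13.4821


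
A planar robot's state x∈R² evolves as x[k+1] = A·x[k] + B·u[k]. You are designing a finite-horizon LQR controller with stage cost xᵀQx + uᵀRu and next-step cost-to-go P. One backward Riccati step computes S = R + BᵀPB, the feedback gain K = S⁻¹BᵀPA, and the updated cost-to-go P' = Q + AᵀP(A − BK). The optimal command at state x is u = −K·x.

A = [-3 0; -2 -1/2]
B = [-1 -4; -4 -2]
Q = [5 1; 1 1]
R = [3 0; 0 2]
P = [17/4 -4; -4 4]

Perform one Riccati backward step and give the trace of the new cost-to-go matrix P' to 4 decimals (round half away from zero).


6.8012

BᵀP = [11.7500 -12.0000; -9.0000 8.0000]
S = R + BᵀPB = [3 0; 0 2] + [36.2500 -23.0000; -23.0000 20.0000] = [39.2500 -23.0000; -23.0000 22.0000]
BᵀPA = [-11.2500 6.0000; 11.0000 -4.0000]
K = S⁻¹·BᵀPA = [0.0164 0.1196; 0.5172 -0.0568]
A−BK = [-0.9148 -0.1076; -0.8999 -0.1353]
AᵀP(A−BK) = [0.7459 -0.0299; -0.0299 0.0553]
P' = Q + AᵀP(A−BK) = [5.7459 0.9701; 0.9701 1.0553]
tr(P') = 6.8012


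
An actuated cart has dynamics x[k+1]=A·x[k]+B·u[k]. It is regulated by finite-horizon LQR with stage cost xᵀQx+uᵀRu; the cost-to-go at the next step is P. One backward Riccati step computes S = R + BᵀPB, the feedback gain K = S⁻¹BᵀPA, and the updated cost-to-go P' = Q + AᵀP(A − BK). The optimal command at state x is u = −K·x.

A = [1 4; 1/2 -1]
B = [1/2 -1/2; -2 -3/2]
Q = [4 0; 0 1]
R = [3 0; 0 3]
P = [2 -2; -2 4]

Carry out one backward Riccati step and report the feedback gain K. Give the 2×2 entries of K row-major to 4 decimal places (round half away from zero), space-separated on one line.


0.1002 1.2958 -0.1687 -0.1320

BᵀP = [5.0000 -9.0000; 2.0000 -5.0000]
S = R + BᵀPB = [3 0; 0 3] + [20.5000 11.0000; 11.0000 6.5000] = [23.5000 11.0000; 11.0000 9.5000]
BᵀPA = [0.5000 29.0000; -0.5000 13.0000]
K = S⁻¹·BᵀPA = [0.1002 1.2958; -0.1687 -0.1320]
A−BK = [0.8655 3.2861; 0.4474 1.3936]
AᵀP(A−BK) = [0.8655 3.2861; 3.2861 16.1369]
P' = Q + AᵀP(A−BK) = [4.8655 3.2861; 3.2861 17.1369]
tr(P') = 22.0024


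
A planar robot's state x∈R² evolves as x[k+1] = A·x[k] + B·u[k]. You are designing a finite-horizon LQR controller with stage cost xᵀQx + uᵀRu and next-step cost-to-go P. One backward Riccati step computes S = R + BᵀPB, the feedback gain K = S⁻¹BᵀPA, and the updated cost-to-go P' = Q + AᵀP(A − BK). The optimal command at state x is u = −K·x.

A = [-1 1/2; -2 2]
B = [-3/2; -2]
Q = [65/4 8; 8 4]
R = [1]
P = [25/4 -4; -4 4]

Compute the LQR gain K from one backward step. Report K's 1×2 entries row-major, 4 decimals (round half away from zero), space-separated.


BᵀP = [-1.3750 -2.0000]
S = R + BᵀPB = [1] + [6.0625] = [7.0625]
BᵀPA = [5.3750 -4.6875]
K = S⁻¹·BᵀPA = [0.7611 -0.6637]
A−BK = [0.1416 -0.4956; -0.4779 0.6726]
AᵀP(A−BK) = [2.1593 -3.5575; -3.5575 6.4513]
P' = Q + AᵀP(A−BK) = [18.4093 4.4425; 4.4425 10.4513]
tr(P') = 28.8606

0.7611 -0.6637


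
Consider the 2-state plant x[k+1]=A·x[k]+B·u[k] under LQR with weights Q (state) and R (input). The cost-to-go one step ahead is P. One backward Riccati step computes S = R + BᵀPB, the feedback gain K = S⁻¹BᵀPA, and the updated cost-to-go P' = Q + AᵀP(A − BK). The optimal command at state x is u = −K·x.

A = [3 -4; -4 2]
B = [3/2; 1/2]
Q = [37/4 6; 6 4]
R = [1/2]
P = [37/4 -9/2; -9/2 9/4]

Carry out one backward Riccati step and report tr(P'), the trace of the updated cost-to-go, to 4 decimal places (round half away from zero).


BᵀP = [11.6250 -5.6250]
S = R + BᵀPB = [1/2] + [14.6250] = [15.1250]
BᵀPA = [57.3750 -57.7500]
K = S⁻¹·BᵀPA = [3.7934 -3.8182]
A−BK = [-2.6901 1.7273; -5.8967 3.9091]
AᵀP(A−BK) = [9.6043 -8.9318; -8.9318 8.5000]
P' = Q + AᵀP(A−BK) = [18.8543 -2.9318; -2.9318 12.5000]
tr(P') = 31.3543

31.3543


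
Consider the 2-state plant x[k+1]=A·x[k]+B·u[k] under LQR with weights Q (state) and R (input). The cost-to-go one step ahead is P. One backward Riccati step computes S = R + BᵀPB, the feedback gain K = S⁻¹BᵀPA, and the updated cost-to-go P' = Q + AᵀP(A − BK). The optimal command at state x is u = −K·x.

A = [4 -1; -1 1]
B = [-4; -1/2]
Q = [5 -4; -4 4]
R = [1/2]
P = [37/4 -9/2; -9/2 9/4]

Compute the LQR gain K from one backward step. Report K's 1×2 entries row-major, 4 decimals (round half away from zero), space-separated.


-1.1893 0.3939

BᵀP = [-34.7500 16.8750]
S = R + BᵀPB = [1/2] + [130.5625] = [131.0625]
BᵀPA = [-155.8750 51.6250]
K = S⁻¹·BᵀPA = [-1.1893 0.3939]
A−BK = [-0.7573 0.5756; -1.5947 1.1969]
AᵀP(A−BK) = [0.8650 -0.3515; -0.3515 0.1651]
P' = Q + AᵀP(A−BK) = [5.8650 -4.3515; -4.3515 4.1651]
tr(P') = 10.0302


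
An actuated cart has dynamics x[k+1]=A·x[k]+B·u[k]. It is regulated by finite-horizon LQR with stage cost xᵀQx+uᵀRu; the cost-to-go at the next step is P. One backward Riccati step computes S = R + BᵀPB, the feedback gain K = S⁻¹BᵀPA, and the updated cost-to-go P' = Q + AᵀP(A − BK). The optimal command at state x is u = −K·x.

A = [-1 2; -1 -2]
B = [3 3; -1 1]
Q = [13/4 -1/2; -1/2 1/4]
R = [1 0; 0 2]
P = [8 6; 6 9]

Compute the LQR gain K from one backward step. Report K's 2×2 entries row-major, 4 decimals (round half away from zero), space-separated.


0.2512 1.1721 -0.6120 -0.5701

BᵀP = [18.0000 9.0000; 30.0000 27.0000]
S = R + BᵀPB = [1 0; 0 2] + [45.0000 63.0000; 63.0000 117.0000] = [46.0000 63.0000; 63.0000 119.0000]
BᵀPA = [-27.0000 18.0000; -57.0000 6.0000]
K = S⁻¹·BᵀPA = [0.2512 1.1721; -0.6120 -0.5701]
A−BK = [0.0824 0.1940; -0.1369 -0.2578]
AᵀP(A−BK) = [0.8997 1.1508; 1.1508 2.3229]
P' = Q + AᵀP(A−BK) = [4.1497 0.6508; 0.6508 2.5729]
tr(P') = 6.7226


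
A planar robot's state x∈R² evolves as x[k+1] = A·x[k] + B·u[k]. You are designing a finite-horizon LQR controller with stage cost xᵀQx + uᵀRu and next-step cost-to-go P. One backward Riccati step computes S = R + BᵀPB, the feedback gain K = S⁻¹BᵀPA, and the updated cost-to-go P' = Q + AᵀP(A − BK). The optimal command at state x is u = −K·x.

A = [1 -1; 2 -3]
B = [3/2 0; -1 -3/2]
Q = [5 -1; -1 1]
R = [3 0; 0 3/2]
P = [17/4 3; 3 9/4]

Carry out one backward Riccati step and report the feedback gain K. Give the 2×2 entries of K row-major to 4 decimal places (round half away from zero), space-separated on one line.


BᵀP = [3.3750 2.2500; -4.5000 -3.3750]
S = R + BᵀPB = [3 0; 0 3/2] + [2.8125 -3.3750; -3.3750 5.0625] = [5.8125 -3.3750; -3.3750 6.5625]
BᵀPA = [7.8750 -10.1250; -11.2500 14.6250]
K = S⁻¹·BᵀPA = [0.5125 -0.6386; -1.4507 1.9001]
A−BK = [0.2313 -0.0420; 0.3364 -0.7884]
AᵀP(A−BK) = [4.8936 -6.3443; -6.3443 8.2444]
P' = Q + AᵀP(A−BK) = [9.8936 -7.3443; -7.3443 9.2444]
tr(P') = 19.1380

0.5125 -0.6386 -1.4507 1.9001


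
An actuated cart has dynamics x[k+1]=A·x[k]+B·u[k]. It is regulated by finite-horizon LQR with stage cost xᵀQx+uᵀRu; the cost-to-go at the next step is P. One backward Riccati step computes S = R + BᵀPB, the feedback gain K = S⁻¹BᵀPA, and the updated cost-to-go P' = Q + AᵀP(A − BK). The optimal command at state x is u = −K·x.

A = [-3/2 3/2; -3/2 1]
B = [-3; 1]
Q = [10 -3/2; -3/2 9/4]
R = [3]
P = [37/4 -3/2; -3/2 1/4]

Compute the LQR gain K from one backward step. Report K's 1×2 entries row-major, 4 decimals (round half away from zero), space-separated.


BᵀP = [-29.2500 4.7500]
S = R + BᵀPB = [3] + [92.5000] = [95.5000]
BᵀPA = [36.7500 -39.1250]
K = S⁻¹·BᵀPA = [0.3848 -0.4097]
A−BK = [-0.3455 0.2709; -1.8848 1.4097]
AᵀP(A−BK) = [0.4830 -0.5065; -0.5065 0.5335]
P' = Q + AᵀP(A−BK) = [10.4830 -2.0065; -2.0065 2.7835]
tr(P') = 13.2665

0.3848 -0.4097


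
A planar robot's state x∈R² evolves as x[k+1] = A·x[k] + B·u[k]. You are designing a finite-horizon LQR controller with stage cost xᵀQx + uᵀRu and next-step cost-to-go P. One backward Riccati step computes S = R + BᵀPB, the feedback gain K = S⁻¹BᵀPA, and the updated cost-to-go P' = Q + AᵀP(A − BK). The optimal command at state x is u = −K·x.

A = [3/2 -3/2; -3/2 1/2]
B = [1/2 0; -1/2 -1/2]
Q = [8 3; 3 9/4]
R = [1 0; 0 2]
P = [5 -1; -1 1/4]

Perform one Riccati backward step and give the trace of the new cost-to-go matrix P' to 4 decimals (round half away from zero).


20.5349

BᵀP = [3.0000 -0.6250; 0.5000 -0.1250]
S = R + BᵀPB = [1 0; 0 2] + [1.8125 0.3125; 0.3125 0.0625] = [2.8125 0.3125; 0.3125 2.0625]
BᵀPA = [5.4375 -4.8125; 0.9375 -0.8125]
K = S⁻¹·BᵀPA = [1.9151 -1.6959; 0.1644 -0.1370]
A−BK = [0.5425 -0.6521; -0.4603 -0.4164]
AᵀP(A−BK) = [5.7452 -5.0877; -5.0877 4.5397]
P' = Q + AᵀP(A−BK) = [13.7452 -2.0877; -2.0877 6.7897]
tr(P') = 20.5349


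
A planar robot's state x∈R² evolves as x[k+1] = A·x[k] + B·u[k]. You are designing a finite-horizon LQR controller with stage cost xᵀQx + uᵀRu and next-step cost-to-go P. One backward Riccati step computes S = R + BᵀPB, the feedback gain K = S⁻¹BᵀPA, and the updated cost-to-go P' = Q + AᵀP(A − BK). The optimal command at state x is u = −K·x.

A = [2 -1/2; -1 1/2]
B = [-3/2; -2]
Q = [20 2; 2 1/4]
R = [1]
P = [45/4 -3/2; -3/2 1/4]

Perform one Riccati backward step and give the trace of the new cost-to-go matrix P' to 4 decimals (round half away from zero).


24.2698

BᵀP = [-13.8750 1.7500]
S = R + BᵀPB = [1] + [17.3125] = [18.3125]
BᵀPA = [-29.5000 7.8125]
K = S⁻¹·BᵀPA = [-1.6109 0.4266]
A−BK = [-0.4164 0.1399; -4.2218 1.3532]
AᵀP(A−BK) = [3.7278 -1.0397; -1.0397 0.2920]
P' = Q + AᵀP(A−BK) = [23.7278 0.9603; 0.9603 0.5420]
tr(P') = 24.2698


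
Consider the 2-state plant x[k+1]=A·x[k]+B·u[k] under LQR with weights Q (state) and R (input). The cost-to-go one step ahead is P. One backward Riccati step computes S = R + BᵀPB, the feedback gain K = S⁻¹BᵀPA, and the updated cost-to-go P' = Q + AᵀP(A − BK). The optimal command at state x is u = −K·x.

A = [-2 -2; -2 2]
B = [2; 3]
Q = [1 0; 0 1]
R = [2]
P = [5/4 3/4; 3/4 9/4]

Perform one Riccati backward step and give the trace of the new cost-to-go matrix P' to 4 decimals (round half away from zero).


BᵀP = [4.7500 8.2500]
S = R + BᵀPB = [2] + [34.2500] = [36.2500]
BᵀPA = [-26.0000 7.0000]
K = S⁻¹·BᵀPA = [-0.7172 0.1931]
A−BK = [-0.5655 -2.3862; 0.1517 1.4207]
AᵀP(A−BK) = [1.3517 1.0207; 1.0207 6.6483]
P' = Q + AᵀP(A−BK) = [2.3517 1.0207; 1.0207 7.6483]
tr(P') = 10.0000

10.0000


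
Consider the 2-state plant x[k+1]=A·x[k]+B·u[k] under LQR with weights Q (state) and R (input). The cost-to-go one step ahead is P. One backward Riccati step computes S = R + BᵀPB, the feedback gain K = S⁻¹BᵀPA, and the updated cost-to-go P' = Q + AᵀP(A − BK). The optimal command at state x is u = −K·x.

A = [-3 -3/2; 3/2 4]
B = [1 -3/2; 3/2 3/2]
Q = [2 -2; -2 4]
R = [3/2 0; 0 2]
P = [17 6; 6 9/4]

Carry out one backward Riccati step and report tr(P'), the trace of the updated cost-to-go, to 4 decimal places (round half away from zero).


11.1802

BᵀP = [26.0000 9.3750; -16.5000 -5.6250]
S = R + BᵀPB = [3/2 0; 0 2] + [40.0625 -24.9375; -24.9375 16.3125] = [41.5625 -24.9375; -24.9375 18.3125]
BᵀPA = [-63.9375 -1.5000; 41.0625 2.2500]
K = S⁻¹·BᵀPA = [-1.0548 0.2057; 0.8060 0.4030]
A−BK = [-0.7363 -1.1012; 1.8732 3.0870]
AᵀP(A−BK) = [3.5284 1.1044; 1.1044 1.6518]
P' = Q + AᵀP(A−BK) = [5.5284 -0.8956; -0.8956 5.6518]
tr(P') = 11.1802


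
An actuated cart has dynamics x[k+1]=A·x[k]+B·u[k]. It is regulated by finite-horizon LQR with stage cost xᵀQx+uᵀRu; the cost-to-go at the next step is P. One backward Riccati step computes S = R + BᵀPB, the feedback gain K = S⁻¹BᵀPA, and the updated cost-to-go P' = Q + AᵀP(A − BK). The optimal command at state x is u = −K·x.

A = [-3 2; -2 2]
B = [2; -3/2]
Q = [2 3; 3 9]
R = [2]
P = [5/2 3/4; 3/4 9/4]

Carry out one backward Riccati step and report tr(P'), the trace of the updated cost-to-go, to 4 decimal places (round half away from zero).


70.2898

BᵀP = [3.8750 -1.8750]
S = R + BᵀPB = [2] + [10.5625] = [12.5625]
BᵀPA = [-7.8750 4.0000]
K = S⁻¹·BᵀPA = [-0.6269 0.3184]
A−BK = [-1.7463 1.3632; -2.9403 2.4776]
AᵀP(A−BK) = [35.5634 -28.9925; -28.9925 23.7264]
P' = Q + AᵀP(A−BK) = [37.5634 -25.9925; -25.9925 32.7264]
tr(P') = 70.2898


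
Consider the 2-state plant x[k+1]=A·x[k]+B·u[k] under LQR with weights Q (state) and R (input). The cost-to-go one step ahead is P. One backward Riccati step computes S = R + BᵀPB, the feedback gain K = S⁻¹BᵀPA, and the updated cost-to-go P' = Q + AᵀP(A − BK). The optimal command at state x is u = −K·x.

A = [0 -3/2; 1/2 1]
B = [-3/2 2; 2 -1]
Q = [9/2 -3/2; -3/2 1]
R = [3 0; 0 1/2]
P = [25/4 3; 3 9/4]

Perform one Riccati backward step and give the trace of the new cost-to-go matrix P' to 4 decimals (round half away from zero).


BᵀP = [-3.3750 0.0000; 9.5000 3.7500]
S = R + BᵀPB = [3 0; 0 1/2] + [5.0625 -6.7500; -6.7500 15.2500] = [8.0625 -6.7500; -6.7500 15.7500]
BᵀPA = [0.0000 5.0625; 1.8750 -10.5000]
K = S⁻¹·BᵀPA = [0.1554 0.1088; 0.1857 -0.6200]
A−BK = [-0.1382 -0.0967; 0.3748 0.1623]
AᵀP(A−BK) = [0.2144 0.0376; 0.0376 0.2513]
P' = Q + AᵀP(A−BK) = [4.7144 -1.4624; -1.4624 1.2513]
tr(P') = 5.9657

5.9657


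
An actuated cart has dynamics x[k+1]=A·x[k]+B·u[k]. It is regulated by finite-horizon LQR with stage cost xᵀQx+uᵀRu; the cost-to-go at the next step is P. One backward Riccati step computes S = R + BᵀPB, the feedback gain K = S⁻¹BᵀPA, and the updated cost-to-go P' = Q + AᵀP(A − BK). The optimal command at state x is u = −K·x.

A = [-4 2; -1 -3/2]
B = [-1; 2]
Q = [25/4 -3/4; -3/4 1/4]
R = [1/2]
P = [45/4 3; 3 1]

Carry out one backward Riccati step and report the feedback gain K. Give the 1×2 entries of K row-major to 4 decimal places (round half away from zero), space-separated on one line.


5.8667 -2.4000

BᵀP = [-5.2500 -1.0000]
S = R + BᵀPB = [1/2] + [3.2500] = [3.7500]
BᵀPA = [22.0000 -9.0000]
K = S⁻¹·BᵀPA = [5.8667 -2.4000]
A−BK = [1.8667 -0.4000; -12.7333 3.3000]
AᵀP(A−BK) = [75.9333 -23.7000; -23.7000 7.6500]
P' = Q + AᵀP(A−BK) = [82.1833 -24.4500; -24.4500 7.9000]
tr(P') = 90.0833


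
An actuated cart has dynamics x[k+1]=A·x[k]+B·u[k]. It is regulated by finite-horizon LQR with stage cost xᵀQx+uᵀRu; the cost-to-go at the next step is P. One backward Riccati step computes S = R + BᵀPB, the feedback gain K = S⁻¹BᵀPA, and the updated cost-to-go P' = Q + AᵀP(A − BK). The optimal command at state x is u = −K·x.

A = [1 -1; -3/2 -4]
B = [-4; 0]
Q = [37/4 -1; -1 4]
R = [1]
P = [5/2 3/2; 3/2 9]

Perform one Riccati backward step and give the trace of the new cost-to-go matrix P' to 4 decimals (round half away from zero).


BᵀP = [-10.0000 -6.0000]
S = R + BᵀPB = [1] + [40.0000] = [41.0000]
BᵀPA = [-1.0000 34.0000]
K = S⁻¹·BᵀPA = [-0.0244 0.8293]
A−BK = [0.9024 2.3171; -1.5000 -4.0000]
AᵀP(A−BK) = [18.2256 48.5793; 48.5793 130.3049]
P' = Q + AᵀP(A−BK) = [27.4756 47.5793; 47.5793 134.3049]
tr(P') = 161.7805

161.7805


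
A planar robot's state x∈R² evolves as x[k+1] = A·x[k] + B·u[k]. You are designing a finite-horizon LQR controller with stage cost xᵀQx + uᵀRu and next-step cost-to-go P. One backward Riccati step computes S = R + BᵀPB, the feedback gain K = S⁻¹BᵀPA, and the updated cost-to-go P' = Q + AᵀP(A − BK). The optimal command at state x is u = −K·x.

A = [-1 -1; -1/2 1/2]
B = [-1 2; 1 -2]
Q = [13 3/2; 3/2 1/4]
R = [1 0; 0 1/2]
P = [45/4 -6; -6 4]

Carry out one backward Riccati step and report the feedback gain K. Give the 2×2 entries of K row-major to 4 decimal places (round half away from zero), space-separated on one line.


BᵀP = [-17.2500 10.0000; 34.5000 -20.0000]
S = R + BᵀPB = [1 0; 0 1/2] + [27.2500 -54.5000; -54.5000 109.0000] = [28.2500 -54.5000; -54.5000 109.5000]
BᵀPA = [12.2500 22.2500; -24.5000 -44.5000]
K = S⁻¹·BᵀPA = [0.0497 0.0904; -0.1990 -0.3614]
A−BK = [-0.5523 -0.1868; -0.9477 -0.3132]
AᵀP(A−BK) = [0.7655 0.2883; 0.2883 0.1563]
P' = Q + AᵀP(A−BK) = [13.7655 1.7883; 1.7883 0.4063]
tr(P') = 14.1718

0.0497 0.0904 -0.1990 -0.3614


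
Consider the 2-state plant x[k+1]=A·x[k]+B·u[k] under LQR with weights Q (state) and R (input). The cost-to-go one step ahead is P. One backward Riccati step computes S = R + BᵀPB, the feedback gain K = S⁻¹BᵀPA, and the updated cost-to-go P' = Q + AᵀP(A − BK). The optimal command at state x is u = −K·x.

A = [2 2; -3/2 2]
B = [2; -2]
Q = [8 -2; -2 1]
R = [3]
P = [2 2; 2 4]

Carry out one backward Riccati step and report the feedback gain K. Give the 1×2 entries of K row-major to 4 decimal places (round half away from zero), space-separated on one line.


BᵀP = [0.0000 -4.0000]
S = R + BᵀPB = [3] + [8.0000] = [11.0000]
BᵀPA = [6.0000 -8.0000]
K = S⁻¹·BᵀPA = [0.5455 -0.7273]
A−BK = [0.9091 3.4545; -0.4091 0.5455]
AᵀP(A−BK) = [1.7273 2.3636; 2.3636 34.1818]
P' = Q + AᵀP(A−BK) = [9.7273 0.3636; 0.3636 35.1818]
tr(P') = 44.9091

0.5455 -0.7273


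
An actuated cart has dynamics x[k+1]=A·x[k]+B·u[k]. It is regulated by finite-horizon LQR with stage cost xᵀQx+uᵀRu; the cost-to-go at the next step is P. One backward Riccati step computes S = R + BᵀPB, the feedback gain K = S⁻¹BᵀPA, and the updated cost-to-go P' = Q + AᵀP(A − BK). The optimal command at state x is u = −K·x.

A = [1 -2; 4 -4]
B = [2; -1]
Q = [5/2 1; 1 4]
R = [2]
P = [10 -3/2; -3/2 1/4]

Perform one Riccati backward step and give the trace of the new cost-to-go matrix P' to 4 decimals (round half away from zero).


8.3497

BᵀP = [21.5000 -3.2500]
S = R + BᵀPB = [2] + [46.2500] = [48.2500]
BᵀPA = [8.5000 -30.0000]
K = S⁻¹·BᵀPA = [0.1762 -0.6218]
A−BK = [0.6477 -0.7565; 4.1762 -4.6218]
AᵀP(A−BK) = [0.5026 -0.7150; -0.7150 1.3472]
P' = Q + AᵀP(A−BK) = [3.0026 0.2850; 0.2850 5.3472]
tr(P') = 8.3497


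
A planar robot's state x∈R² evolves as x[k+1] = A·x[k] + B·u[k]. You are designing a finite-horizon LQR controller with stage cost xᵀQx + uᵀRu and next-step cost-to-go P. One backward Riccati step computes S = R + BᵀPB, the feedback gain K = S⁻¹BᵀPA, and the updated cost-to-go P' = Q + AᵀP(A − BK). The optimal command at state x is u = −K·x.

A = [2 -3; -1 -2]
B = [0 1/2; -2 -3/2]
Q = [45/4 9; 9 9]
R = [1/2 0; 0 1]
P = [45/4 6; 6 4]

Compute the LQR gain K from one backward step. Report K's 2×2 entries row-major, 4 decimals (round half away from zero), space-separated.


BᵀP = [-12.0000 -8.0000; -3.3750 -3.0000]
S = R + BᵀPB = [1/2 0; 0 1] + [16.0000 6.0000; 6.0000 2.8125] = [16.5000 6.0000; 6.0000 3.8125]
BᵀPA = [-16.0000 52.0000; -3.7500 16.1250]
K = S⁻¹·BᵀPA = [-1.4309 3.7724; 1.2683 -1.7073]
A−BK = [1.3659 -2.1463; -1.9593 2.9837]
AᵀP(A−BK) = [6.8618 -11.5447; -11.5447 20.6179]
P' = Q + AᵀP(A−BK) = [18.1118 -2.5447; -2.5447 29.6179]
tr(P') = 47.7297

-1.4309 3.7724 1.2683 -1.7073


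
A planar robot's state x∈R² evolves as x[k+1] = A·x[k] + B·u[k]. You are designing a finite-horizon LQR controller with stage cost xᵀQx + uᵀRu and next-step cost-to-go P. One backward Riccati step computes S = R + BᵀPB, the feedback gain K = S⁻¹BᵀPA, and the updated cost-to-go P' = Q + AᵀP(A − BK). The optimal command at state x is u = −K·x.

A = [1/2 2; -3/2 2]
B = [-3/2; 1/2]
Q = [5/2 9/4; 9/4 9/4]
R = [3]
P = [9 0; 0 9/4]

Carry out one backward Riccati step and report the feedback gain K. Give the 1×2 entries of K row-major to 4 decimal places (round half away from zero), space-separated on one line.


-0.3543 -1.0394

BᵀP = [-13.5000 1.1250]
S = R + BᵀPB = [3] + [20.8125] = [23.8125]
BᵀPA = [-8.4375 -24.7500]
K = S⁻¹·BᵀPA = [-0.3543 -1.0394]
A−BK = [-0.0315 0.4409; -1.3228 2.5197]
AᵀP(A−BK) = [4.3228 -6.5197; -6.5197 19.2756]
P' = Q + AᵀP(A−BK) = [6.8228 -4.2697; -4.2697 21.5256]
tr(P') = 28.3484


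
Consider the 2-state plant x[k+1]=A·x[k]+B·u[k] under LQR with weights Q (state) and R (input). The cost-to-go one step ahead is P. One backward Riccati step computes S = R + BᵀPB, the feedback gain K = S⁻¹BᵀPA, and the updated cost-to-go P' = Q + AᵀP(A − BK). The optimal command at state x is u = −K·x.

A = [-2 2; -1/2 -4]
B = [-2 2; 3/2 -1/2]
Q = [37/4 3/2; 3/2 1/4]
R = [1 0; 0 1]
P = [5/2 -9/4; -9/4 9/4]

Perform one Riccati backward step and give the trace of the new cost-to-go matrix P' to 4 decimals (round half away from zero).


12.5067

BᵀP = [-8.3750 7.8750; 6.1250 -5.6250]
S = R + BᵀPB = [1 0; 0 1] + [28.5625 -20.6875; -20.6875 15.0625] = [29.5625 -20.6875; -20.6875 16.0625]
BᵀPA = [12.8125 -48.2500; -9.4375 34.7500]
K = S⁻¹·BᵀPA = [0.2253 -1.1973; -0.2973 0.6213]
A−BK = [-0.9547 -1.6373; -0.9867 -1.8933]
AᵀP(A−BK) = [0.3693 -0.0453; -0.0453 2.6373]
P' = Q + AᵀP(A−BK) = [9.6193 1.4547; 1.4547 2.8873]
tr(P') = 12.5067


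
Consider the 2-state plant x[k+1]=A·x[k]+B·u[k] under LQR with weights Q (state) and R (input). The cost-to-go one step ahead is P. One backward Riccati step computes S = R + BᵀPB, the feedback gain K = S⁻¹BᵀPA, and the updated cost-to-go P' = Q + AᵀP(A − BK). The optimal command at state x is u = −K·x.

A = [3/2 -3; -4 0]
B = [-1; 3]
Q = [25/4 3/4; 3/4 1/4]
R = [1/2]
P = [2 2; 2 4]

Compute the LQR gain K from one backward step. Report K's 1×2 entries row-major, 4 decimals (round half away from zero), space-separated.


BᵀP = [4.0000 10.0000]
S = R + BᵀPB = [1/2] + [26.0000] = [26.5000]
BᵀPA = [-34.0000 -12.0000]
K = S⁻¹·BᵀPA = [-1.2830 -0.4528]
A−BK = [0.2170 -3.4528; -0.1509 1.3585]
AᵀP(A−BK) = [0.8774 -0.3962; -0.3962 12.5660]
P' = Q + AᵀP(A−BK) = [7.1274 0.3538; 0.3538 12.8160]
tr(P') = 19.9434

-1.2830 -0.4528


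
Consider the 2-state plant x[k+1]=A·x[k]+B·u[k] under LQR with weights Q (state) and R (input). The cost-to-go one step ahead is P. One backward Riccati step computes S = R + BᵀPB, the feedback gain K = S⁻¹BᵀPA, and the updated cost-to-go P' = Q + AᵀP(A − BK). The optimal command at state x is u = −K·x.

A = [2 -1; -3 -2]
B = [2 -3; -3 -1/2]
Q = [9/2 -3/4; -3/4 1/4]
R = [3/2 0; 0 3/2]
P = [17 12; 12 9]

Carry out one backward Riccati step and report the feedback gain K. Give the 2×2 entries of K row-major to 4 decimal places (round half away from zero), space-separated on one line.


BᵀP = [-2.0000 -3.0000; -57.0000 -40.5000]
S = R + BᵀPB = [3/2 0; 0 3/2] + [5.0000 7.5000; 7.5000 191.2500] = [6.5000 7.5000; 7.5000 192.7500]
BᵀPA = [5.0000 8.0000; 7.5000 138.0000]
K = S⁻¹·BᵀPA = [0.7584 0.4237; 0.0094 0.6995]
A−BK = [0.5114 0.2510; -0.7202 -0.3792]
AᵀP(A−BK) = [1.1376 0.6355; 0.6355 1.0840]
P' = Q + AᵀP(A−BK) = [5.6376 -0.1145; -0.1145 1.3340]
tr(P') = 6.9716

0.7584 0.4237 0.0094 0.6995


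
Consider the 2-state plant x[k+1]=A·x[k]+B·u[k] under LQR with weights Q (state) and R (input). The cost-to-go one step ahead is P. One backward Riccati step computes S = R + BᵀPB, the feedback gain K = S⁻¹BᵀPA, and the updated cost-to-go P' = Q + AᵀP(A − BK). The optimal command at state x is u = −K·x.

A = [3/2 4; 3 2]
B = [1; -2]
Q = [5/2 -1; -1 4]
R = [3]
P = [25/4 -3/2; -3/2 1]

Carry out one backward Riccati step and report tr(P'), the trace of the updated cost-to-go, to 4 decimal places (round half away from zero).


BᵀP = [9.2500 -3.5000]
S = R + BᵀPB = [3] + [16.2500] = [19.2500]
BᵀPA = [3.3750 30.0000]
K = S⁻¹·BᵀPA = [0.1753 1.5584]
A−BK = [1.3247 2.4416; 3.3506 5.1169]
AᵀP(A−BK) = [8.9708 15.7403; 15.7403 33.2468]
P' = Q + AᵀP(A−BK) = [11.4708 14.7403; 14.7403 37.2468]
tr(P') = 48.7175

48.7175


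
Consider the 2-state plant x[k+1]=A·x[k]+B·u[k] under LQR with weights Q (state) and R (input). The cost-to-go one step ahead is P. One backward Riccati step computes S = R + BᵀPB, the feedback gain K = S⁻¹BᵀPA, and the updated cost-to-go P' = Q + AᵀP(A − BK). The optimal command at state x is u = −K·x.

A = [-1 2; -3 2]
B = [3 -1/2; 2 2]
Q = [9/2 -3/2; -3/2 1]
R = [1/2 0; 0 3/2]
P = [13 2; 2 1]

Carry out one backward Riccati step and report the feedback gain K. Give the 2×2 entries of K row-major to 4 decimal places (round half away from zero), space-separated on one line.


BᵀP = [43.0000 8.0000; -2.5000 1.0000]
S = R + BᵀPB = [1/2 0; 0 3/2] + [145.0000 -5.5000; -5.5000 3.2500] = [145.5000 -5.5000; -5.5000 4.7500]
BᵀPA = [-67.0000 102.0000; -0.5000 -3.0000]
K = S⁻¹·BᵀPA = [-0.4857 0.7082; -0.6677 0.1884]
A−BK = [0.1233 -0.0303; -0.6932 0.2069]
AᵀP(A−BK) = [1.1229 -0.4596; -0.4596 0.3336]
P' = Q + AᵀP(A−BK) = [5.6229 -1.9596; -1.9596 1.3336]
tr(P') = 6.9566

-0.4857 0.7082 -0.6677 0.1884


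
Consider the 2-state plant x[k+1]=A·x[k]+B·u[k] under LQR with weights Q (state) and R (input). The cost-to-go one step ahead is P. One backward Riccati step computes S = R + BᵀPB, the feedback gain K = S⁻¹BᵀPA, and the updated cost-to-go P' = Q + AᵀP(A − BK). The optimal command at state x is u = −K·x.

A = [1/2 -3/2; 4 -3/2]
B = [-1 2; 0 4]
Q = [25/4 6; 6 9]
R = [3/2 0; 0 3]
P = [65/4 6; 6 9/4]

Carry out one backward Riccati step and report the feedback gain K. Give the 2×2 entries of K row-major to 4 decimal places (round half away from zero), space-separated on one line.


BᵀP = [-16.2500 -6.0000; 56.5000 21.0000]
S = R + BᵀPB = [3/2 0; 0 3] + [16.2500 -56.5000; -56.5000 197.0000] = [17.7500 -56.5000; -56.5000 200.0000]
BᵀPA = [-32.1250 33.3750; 112.2500 -116.2500]
K = S⁻¹·BᵀPA = [-0.2317 0.2987; 0.4958 -0.4969]
A−BK = [-0.7233 -0.2075; 2.0168 0.4874]
AᵀP(A−BK) = [0.9662 -0.8184; -0.8184 0.8950]
P' = Q + AᵀP(A−BK) = [7.2162 5.1816; 5.1816 9.8950]
tr(P') = 17.1112

-0.2317 0.2987 0.4958 -0.4969


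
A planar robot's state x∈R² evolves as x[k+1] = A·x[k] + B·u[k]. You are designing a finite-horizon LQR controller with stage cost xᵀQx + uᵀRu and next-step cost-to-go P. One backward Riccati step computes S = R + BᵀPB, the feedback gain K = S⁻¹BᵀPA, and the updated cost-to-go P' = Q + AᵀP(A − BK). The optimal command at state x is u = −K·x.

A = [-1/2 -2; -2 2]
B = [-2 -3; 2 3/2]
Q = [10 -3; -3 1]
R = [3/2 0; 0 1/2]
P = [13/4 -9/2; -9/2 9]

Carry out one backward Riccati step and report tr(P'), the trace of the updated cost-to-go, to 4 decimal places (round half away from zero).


BᵀP = [-15.5000 27.0000; -16.5000 27.0000]
S = R + BᵀPB = [3/2 0; 0 1/2] + [85.0000 87.0000; 87.0000 90.0000] = [86.5000 87.0000; 87.0000 90.5000]
BᵀPA = [-46.2500 85.0000; -45.7500 87.0000]
K = S⁻¹·BᵀPA = [-0.7922 0.4764; 0.2560 0.5034]
A−BK = [-1.3163 0.4629; -0.7997 0.2922]
AᵀP(A−BK) = [2.8870 -1.1883; -1.1883 0.7146]
P' = Q + AᵀP(A−BK) = [12.8870 -4.1883; -4.1883 1.7146]
tr(P') = 14.6016

14.6016


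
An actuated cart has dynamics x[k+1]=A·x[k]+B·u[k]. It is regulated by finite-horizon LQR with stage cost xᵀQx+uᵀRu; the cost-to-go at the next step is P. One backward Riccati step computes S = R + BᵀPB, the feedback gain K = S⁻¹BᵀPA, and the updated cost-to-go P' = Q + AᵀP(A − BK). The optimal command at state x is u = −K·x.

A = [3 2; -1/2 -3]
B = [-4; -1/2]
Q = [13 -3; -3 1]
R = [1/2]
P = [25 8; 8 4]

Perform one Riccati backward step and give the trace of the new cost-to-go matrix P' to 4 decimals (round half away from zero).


29.3310

BᵀP = [-104.0000 -34.0000]
S = R + BᵀPB = [1/2] + [433.0000] = [433.5000]
BᵀPA = [-295.0000 -106.0000]
K = S⁻¹·BᵀPA = [-0.6805 -0.2445]
A−BK = [0.2780 1.0219; -0.8403 -3.1223]
AᵀP(A−BK) = [1.2503 3.8662; 3.8662 14.0807]
P' = Q + AᵀP(A−BK) = [14.2503 0.8662; 0.8662 15.0807]
tr(P') = 29.3310


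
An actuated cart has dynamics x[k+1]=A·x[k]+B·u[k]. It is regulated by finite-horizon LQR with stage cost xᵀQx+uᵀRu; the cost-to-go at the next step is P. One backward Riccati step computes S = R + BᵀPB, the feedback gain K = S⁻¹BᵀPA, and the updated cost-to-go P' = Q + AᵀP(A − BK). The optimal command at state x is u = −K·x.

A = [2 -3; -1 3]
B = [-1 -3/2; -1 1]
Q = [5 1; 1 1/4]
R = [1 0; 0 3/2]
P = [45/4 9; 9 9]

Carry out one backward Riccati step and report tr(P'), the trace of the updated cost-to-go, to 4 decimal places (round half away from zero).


12.9018

BᵀP = [-20.2500 -18.0000; -7.8750 -4.5000]
S = R + BᵀPB = [1 0; 0 3/2] + [38.2500 12.3750; 12.3750 7.3125] = [39.2500 12.3750; 12.3750 8.8125]
BᵀPA = [-22.5000 6.7500; -11.2500 10.1250]
K = S⁻¹·BᵀPA = [-0.3064 -0.3414; -0.8463 1.6284]
A−BK = [0.4241 -0.8988; -0.4601 1.0302]
AᵀP(A−BK) = [1.5846 -2.8628; -2.8628 6.0671]
P' = Q + AᵀP(A−BK) = [6.5846 -1.8628; -1.8628 6.3171]
tr(P') = 12.9018


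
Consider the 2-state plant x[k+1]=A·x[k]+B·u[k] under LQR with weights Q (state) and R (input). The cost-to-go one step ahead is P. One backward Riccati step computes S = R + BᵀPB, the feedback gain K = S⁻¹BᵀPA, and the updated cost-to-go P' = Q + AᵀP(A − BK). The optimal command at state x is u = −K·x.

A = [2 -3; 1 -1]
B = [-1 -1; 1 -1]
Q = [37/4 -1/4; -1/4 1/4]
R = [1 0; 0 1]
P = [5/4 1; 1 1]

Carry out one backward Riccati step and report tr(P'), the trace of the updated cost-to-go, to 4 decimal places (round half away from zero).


15.0000

BᵀP = [-0.2500 0.0000; -2.2500 -2.0000]
S = R + BᵀPB = [1 0; 0 1] + [0.2500 0.2500; 0.2500 4.2500] = [1.2500 0.2500; 0.2500 5.2500]
BᵀPA = [-0.5000 0.7500; -6.5000 8.7500]
K = S⁻¹·BᵀPA = [-0.1538 0.2692; -1.2308 1.6538]
A−BK = [0.6154 -1.0769; -0.0769 0.3846]
AᵀP(A−BK) = [1.9231 -2.6154; -2.6154 3.5769]
P' = Q + AᵀP(A−BK) = [11.1731 -2.8654; -2.8654 3.8269]
tr(P') = 15.0000


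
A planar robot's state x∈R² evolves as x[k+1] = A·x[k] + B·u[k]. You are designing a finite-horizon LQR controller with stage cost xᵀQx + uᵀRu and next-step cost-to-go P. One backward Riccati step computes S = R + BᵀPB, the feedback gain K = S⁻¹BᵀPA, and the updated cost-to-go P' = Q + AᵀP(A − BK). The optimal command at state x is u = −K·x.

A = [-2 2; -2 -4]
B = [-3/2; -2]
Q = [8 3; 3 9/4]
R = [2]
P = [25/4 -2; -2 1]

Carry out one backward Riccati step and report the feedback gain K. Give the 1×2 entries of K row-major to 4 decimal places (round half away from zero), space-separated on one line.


BᵀP = [-5.3750 1.0000]
S = R + BᵀPB = [2] + [6.0625] = [8.0625]
BᵀPA = [8.7500 -14.7500]
K = S⁻¹·BᵀPA = [1.0853 -1.8295]
A−BK = [-0.3721 -0.7442; 0.1705 -7.6589]
AᵀP(A−BK) = [3.5039 -8.9922; -8.9922 46.0155]
P' = Q + AᵀP(A−BK) = [11.5039 -5.9922; -5.9922 48.2655]
tr(P') = 59.7694

1.0853 -1.8295


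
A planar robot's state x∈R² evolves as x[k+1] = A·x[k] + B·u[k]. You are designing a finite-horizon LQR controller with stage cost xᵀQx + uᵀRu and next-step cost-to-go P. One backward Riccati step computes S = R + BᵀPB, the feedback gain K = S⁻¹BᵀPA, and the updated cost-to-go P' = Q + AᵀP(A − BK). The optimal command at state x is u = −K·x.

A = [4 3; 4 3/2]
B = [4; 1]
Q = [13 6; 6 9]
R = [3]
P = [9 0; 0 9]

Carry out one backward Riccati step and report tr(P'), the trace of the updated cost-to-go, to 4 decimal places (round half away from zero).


BᵀP = [36.0000 9.0000]
S = R + BᵀPB = [3] + [153.0000] = [156.0000]
BᵀPA = [180.0000 121.5000]
K = S⁻¹·BᵀPA = [1.1538 0.7788]
A−BK = [-0.6154 -0.1154; 2.8462 0.7212]
AᵀP(A−BK) = [80.3077 21.8077; 21.8077 6.6202]
P' = Q + AᵀP(A−BK) = [93.3077 27.8077; 27.8077 15.6202]
tr(P') = 108.9279

108.9279


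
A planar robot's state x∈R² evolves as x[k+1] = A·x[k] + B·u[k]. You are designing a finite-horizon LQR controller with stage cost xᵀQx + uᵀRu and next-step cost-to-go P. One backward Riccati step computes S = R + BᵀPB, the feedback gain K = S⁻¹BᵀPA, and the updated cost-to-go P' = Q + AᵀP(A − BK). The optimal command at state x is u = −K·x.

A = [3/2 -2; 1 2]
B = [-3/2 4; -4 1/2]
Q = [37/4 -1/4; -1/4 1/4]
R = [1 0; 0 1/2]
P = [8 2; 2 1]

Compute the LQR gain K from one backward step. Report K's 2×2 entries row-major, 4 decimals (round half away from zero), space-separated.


BᵀP = [-20.0000 -7.0000; 33.0000 8.5000]
S = R + BᵀPB = [1 0; 0 1/2] + [58.0000 -83.5000; -83.5000 136.2500] = [59.0000 -83.5000; -83.5000 136.7500]
BᵀPA = [-37.0000 26.0000; 58.0000 -49.0000]
K = S⁻¹·BᵀPA = [-0.1978 -0.4891; 0.3034 -0.6569]
A−BK = [-0.0102 -0.1058; 0.0573 0.3723]
AᵀP(A−BK) = [0.0869 0.0073; 0.0073 0.5255]
P' = Q + AᵀP(A−BK) = [9.3369 -0.2427; -0.2427 0.7755]
tr(P') = 10.1125

-0.1978 -0.4891 0.3034 -0.6569


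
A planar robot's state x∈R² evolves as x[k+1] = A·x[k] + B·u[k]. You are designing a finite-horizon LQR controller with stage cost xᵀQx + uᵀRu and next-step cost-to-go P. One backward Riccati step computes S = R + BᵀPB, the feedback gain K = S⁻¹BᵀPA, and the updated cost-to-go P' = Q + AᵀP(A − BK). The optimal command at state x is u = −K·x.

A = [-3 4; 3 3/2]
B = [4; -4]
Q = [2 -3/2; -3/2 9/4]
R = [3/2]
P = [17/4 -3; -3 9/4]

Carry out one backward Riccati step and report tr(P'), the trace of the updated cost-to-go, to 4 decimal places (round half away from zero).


BᵀP = [29.0000 -21.0000]
S = R + BᵀPB = [3/2] + [200.0000] = [201.5000]
BᵀPA = [-150.0000 84.5000]
K = S⁻¹·BᵀPA = [-0.7444 0.4194]
A−BK = [-0.0223 2.3226; 0.0223 3.1774]
AᵀP(A−BK) = [0.8375 -0.4718; -0.4718 1.6270]
P' = Q + AᵀP(A−BK) = [2.8375 -1.9718; -1.9718 3.8770]
tr(P') = 6.7145

6.7145


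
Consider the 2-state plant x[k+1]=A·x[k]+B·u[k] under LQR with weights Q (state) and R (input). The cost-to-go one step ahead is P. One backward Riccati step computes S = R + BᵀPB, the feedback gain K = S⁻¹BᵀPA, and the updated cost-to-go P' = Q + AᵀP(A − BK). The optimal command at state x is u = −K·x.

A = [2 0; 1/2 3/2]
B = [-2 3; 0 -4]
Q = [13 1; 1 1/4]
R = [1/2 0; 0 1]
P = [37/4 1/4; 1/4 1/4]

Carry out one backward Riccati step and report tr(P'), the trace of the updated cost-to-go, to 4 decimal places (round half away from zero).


13.9968

BᵀP = [-18.5000 -0.5000; 26.7500 -0.2500]
S = R + BᵀPB = [1/2 0; 0 1] + [37.0000 -53.5000; -53.5000 81.2500] = [37.5000 -53.5000; -53.5000 82.2500]
BᵀPA = [-37.2500 -0.7500; 53.3750 -0.3750]
K = S⁻¹·BᵀPA = [-0.9375 -0.3680; 0.0391 -0.2440]
A−BK = [0.0076 -0.0042; 0.6564 0.5242]
AᵀP(A−BK) = [0.5518 0.2490; 0.2490 0.1950]
P' = Q + AᵀP(A−BK) = [13.5518 1.2490; 1.2490 0.4450]
tr(P') = 13.9968
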